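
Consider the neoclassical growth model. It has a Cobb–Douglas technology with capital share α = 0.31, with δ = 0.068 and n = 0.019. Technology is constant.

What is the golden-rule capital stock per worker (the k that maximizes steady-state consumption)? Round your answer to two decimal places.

k_gold ≈ 6.31

The golden rule sets f'(k) = n + δ, i.e. α·k^(α−1) = n + δ.
So k^(1−α) = α / (n + δ) = 0.31 / 0.087 = 3.5632.
k_gold = 3.5632^(1/0.69) ≈ 6.3062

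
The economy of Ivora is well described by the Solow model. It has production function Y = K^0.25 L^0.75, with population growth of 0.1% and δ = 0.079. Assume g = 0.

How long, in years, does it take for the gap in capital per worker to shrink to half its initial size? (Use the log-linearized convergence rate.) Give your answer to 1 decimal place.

Near the steady state the convergence rate is λ = (1 − α)(n + δ).
λ = (1 − 0.25) × 0.080 = 0.75 × 0.080 = 0.0600
Half-life = ln 2 / λ = 0.6931 / 0.0600 ≈ 11.55 years

t_½ ≈ 11.6 years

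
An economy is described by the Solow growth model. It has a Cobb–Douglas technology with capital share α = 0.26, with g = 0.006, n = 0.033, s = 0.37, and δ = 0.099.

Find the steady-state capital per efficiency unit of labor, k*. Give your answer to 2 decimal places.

k* = 3.79

At the steady state, Δk = 0, so s·k^α = (n + g + δ)·k.
Dividing both sides by k: k^(1−α) = s / (n + g + δ).
k^0.74 = 0.37 / (0.033 + 0.006 + 0.099) = 0.37 / 0.138 = 2.6812
k* = 2.6812^(1/0.74) ≈ 3.7916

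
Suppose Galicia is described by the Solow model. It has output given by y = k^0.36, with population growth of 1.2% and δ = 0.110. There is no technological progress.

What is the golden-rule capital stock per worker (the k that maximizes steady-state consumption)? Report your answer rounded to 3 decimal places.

k_gold ≈ 5.424

The golden rule sets f'(k) = n + δ, i.e. α·k^(α−1) = n + δ.
So k^(1−α) = α / (n + δ) = 0.36 / 0.122 = 2.9508.
k_gold = 2.9508^(1/0.64) ≈ 5.4235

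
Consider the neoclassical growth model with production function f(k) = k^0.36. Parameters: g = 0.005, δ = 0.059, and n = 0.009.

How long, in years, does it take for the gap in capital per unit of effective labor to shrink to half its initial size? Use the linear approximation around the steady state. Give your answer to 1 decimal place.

Near the steady state the convergence rate is λ = (1 − α)(n + g + δ).
λ = (1 − 0.36) × 0.073 = 0.64 × 0.073 = 0.04672
Half-life = ln 2 / λ = 0.6931 / 0.04672 ≈ 14.84 years

half-life ≈ 14.8 years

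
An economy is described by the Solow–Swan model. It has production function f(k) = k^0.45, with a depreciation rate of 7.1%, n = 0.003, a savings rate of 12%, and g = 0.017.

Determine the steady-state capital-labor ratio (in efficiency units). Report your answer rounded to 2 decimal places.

Steady state requires s·f(k) = (n + g + δ)·k, i.e. s·k^α = (n + g + δ)·k.
Rearranging, k^(1−α) = s / (n + g + δ).
k^0.55 = 0.12 / (0.003 + 0.017 + 0.071) = 0.12 / 0.091 = 1.3187
k* = 1.3187^(1/0.55) ≈ 1.6537

k* = 1.65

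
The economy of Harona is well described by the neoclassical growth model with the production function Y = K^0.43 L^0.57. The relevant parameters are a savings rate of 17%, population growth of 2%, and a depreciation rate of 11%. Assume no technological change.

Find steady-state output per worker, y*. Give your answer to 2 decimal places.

y* ≈ 1.22

At the steady state, Δk = 0, so s·k^α = (n + δ)·k.
Rearranging, k^(1−α) = s / (n + δ).
k^0.57 = 0.17 / (0.020 + 0.110) = 0.17 / 0.130 = 1.3077
k* = 1.3077^(1/0.57) ≈ 1.6010
y* = (k*)^α = 1.6010^0.43 ≈ 1.2243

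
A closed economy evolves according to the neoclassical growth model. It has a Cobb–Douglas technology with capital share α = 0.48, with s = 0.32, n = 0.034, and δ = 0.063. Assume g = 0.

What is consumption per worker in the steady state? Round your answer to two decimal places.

c* ≈ 2.05

In steady state, investment equals break-even investment: s·k^α = (n + δ)·k.
Dividing both sides by k: k^(1−α) = s / (n + δ).
k^0.52 = 0.32 / (0.034 + 0.063) = 0.32 / 0.097 = 3.2990
k* = 3.2990^(1/0.52) ≈ 9.9286
y* = (k*)^α = 9.9286^0.48 ≈ 3.0096
c* = (1 − s)·y* = (1 − 0.32) × 3.0096 ≈ 2.0465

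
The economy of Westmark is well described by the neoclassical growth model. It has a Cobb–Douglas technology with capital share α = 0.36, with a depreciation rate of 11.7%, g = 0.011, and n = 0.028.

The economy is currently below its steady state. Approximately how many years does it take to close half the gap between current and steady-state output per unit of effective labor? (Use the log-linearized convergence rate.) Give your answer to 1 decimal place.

Near the steady state the convergence rate is λ = (1 − α)(n + g + δ).
λ = (1 − 0.36) × 0.156 = 0.64 × 0.156 = 0.09984
Half-life = ln 2 / λ = 0.6931 / 0.09984 ≈ 6.94 years

half-life ≈ 6.9 years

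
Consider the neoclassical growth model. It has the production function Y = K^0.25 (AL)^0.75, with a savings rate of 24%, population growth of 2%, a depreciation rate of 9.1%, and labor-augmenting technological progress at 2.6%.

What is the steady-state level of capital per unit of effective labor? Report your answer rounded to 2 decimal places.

At the steady state, Δk = 0, so s·k^α = (n + g + δ)·k.
Rearranging, k^(1−α) = s / (n + g + δ).
k^0.75 = 0.24 / (0.020 + 0.026 + 0.091) = 0.24 / 0.137 = 1.7518
k* = 1.7518^(1/0.75) ≈ 2.1118

k* ≈ 2.11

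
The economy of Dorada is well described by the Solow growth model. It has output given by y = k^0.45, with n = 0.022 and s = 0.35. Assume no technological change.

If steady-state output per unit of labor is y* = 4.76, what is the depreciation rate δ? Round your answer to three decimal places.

In steady state, investment equals break-even investment: s·k^α = (n + δ)·k.
Since y* = [s/(n + δ)]^(α/(1−α)), we have s/(n + δ) = (y*)^((1−α)/α) = 4.76^1.2222 = 6.7324.
Therefore n + δ = s / 6.7324 = 0.35 / 6.7324 = 0.0520, so δ = 0.0520 − 0.022 = 0.0300.

δ ≈ 0.030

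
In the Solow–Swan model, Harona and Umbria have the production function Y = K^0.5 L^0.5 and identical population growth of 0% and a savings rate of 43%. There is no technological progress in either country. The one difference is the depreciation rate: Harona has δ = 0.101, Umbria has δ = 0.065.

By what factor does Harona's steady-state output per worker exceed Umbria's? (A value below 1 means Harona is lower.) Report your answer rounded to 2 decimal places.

Steady-state y* = [s/(n + δ)]^(α/(1−α)), so the ratio is [ (s_H/(n + δ)_H) / (s_U/(n + δ)_U) ]^1.
s_H/(n + δ)_H = 0.43/0.101 = 4.2574; s_U/(n + δ)_U = 0.43/0.065 = 6.6154.
Ratio = (4.2574/6.6154)^1 = 0.6436^1 ≈ 0.6436

y*_H / y*_U ≈ 0.64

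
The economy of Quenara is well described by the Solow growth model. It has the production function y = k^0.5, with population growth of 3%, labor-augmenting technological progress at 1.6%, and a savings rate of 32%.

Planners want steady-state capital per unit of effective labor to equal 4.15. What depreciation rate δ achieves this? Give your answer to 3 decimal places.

At the steady state, Δk = 0, so s·k^α = (n + g + δ)·k.
So s / (n + g + δ) = (k*)^(1−α) = 4.15^0.5 = 2.0372.
Therefore n + g + δ = s / 2.0372 = 0.32 / 2.0372 = 0.1571, so δ = 0.1571 − 0.046 = 0.1111.

δ ≈ 0.111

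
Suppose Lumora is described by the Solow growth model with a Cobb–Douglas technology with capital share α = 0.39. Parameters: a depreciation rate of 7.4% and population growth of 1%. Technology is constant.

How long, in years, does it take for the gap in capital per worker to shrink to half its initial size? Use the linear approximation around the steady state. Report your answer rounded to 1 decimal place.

Near the steady state the convergence rate is λ = (1 − α)(n + δ).
λ = (1 − 0.39) × 0.084 = 0.61 × 0.084 = 0.05124
Half-life = ln 2 / λ = 0.6931 / 0.05124 ≈ 13.53 years

about 13.5 years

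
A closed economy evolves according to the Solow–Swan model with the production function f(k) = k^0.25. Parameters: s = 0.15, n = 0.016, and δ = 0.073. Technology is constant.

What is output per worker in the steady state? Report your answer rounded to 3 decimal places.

Steady state requires s·f(k) = (n + δ)·k, i.e. s·k^α = (n + δ)·k.
Dividing both sides by k: k^(1−α) = s / (n + δ).
k^0.75 = 0.15 / (0.016 + 0.073) = 0.15 / 0.089 = 1.6854
k* = 1.6854^(1/0.75) ≈ 2.0057
y* = (k*)^α = 2.0057^0.25 ≈ 1.1901

y* ≈ 1.190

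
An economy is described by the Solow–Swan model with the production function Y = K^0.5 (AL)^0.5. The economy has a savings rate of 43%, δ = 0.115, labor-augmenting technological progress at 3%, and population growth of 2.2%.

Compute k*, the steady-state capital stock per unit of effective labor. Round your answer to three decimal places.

k* ≈ 6.630

In steady state, investment equals break-even investment: s·k^α = (n + g + δ)·k.
Rearranging, k^(1−α) = s / (n + g + δ).
k^0.5 = 0.43 / (0.022 + 0.030 + 0.115) = 0.43 / 0.167 = 2.5749
k* = 2.5749^(1/0.5) ≈ 6.6301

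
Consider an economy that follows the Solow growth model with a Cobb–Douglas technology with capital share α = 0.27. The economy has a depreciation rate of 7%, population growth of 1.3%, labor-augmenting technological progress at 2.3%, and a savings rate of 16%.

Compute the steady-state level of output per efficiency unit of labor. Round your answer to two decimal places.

In steady state, investment equals break-even investment: s·k^α = (n + g + δ)·k.
Rearranging, k^(1−α) = s / (n + g + δ).
k^0.73 = 0.16 / (0.013 + 0.023 + 0.070) = 0.16 / 0.106 = 1.5094
k* = 1.5094^(1/0.73) ≈ 1.7577
y* = (k*)^α = 1.7577^0.27 ≈ 1.1645

y* ≈ 1.16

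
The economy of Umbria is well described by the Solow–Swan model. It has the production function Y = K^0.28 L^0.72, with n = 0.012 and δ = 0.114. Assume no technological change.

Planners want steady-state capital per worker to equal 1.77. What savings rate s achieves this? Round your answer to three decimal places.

s ≈ 0.190

Steady state requires s·f(k) = (n + δ)·k, i.e. s·k^α = (n + δ)·k.
So s / (n + δ) = (k*)^(1−α) = 1.77^0.72 = 1.5085.
Therefore s = 1.5085 × (n + δ) = 1.5085 × 0.126 = 0.1901.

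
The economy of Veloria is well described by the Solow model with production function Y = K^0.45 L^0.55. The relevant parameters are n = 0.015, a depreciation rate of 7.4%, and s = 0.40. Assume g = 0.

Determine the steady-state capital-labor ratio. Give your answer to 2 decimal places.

k* ≈ 15.37

At the steady state, Δk = 0, so s·k^α = (n + δ)·k.
Dividing both sides by k: k^(1−α) = s / (n + δ).
k^0.55 = 0.40 / (0.015 + 0.074) = 0.40 / 0.089 = 4.4944
k* = 4.4944^(1/0.55) ≈ 15.3701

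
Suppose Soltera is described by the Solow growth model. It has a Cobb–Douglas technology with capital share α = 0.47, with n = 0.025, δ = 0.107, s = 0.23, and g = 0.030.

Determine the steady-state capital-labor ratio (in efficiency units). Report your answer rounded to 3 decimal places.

In steady state, investment equals break-even investment: s·k^α = (n + g + δ)·k.
Dividing both sides by k: k^(1−α) = s / (n + g + δ).
k^0.53 = 0.23 / (0.025 + 0.030 + 0.107) = 0.23 / 0.162 = 1.4198
k* = 1.4198^(1/0.53) ≈ 1.9374

k* = 1.937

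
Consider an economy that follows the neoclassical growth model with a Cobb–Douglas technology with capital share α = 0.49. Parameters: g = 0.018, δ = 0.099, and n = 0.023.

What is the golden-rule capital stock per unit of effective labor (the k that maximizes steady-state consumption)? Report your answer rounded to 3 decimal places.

The golden rule sets f'(k) = n + g + δ, i.e. α·k^(α−1) = n + g + δ.
So k^(1−α) = α / (n + g + δ) = 0.49 / 0.140 = 3.5000.
k_gold = 3.5000^(1/0.51) ≈ 11.6627

k_gold ≈ 11.663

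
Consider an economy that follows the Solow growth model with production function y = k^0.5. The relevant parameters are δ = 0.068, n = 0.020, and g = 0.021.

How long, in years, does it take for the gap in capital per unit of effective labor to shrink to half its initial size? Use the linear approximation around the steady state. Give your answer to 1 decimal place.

Near the steady state the convergence rate is λ = (1 − α)(n + g + δ).
λ = (1 − 0.5) × 0.109 = 0.5 × 0.109 = 0.0545
Half-life = ln 2 / λ = 0.6931 / 0.0545 ≈ 12.72 years

t_½ ≈ 12.7 years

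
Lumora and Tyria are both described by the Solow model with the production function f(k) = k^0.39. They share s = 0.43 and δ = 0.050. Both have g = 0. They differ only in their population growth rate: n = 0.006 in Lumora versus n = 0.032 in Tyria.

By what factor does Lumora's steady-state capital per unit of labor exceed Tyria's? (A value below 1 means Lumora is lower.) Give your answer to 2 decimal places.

ratio ≈ 1.87

Steady-state k* = [s/(n + δ)]^(1/(1−α)), so the ratio is [ (s_L/(n + δ)_L) / (s_T/(n + δ)_T) ]^1.6393.
s_L/(n + δ)_L = 0.43/0.056 = 7.6786; s_T/(n + δ)_T = 0.43/0.082 = 5.2439.
Ratio = (7.6786/5.2439)^1.6393 = 1.4643^1.6393 ≈ 1.8686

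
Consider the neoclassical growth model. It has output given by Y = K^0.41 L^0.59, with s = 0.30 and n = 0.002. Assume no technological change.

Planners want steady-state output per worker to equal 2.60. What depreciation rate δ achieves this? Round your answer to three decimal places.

δ ≈ 0.074

Steady state requires s·f(k) = (n + δ)·k, i.e. s·k^α = (n + δ)·k.
Since y* = [s/(n + δ)]^(α/(1−α)), we have s/(n + δ) = (y*)^((1−α)/α) = 2.60^1.439 = 3.9550.
Therefore n + δ = s / 3.9550 = 0.30 / 3.9550 = 0.0759, so δ = 0.0759 − 0.002 = 0.0739.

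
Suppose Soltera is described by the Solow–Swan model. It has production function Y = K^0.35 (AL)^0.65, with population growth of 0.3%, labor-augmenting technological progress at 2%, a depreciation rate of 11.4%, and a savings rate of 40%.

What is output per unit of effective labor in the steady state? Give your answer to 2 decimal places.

y* ≈ 1.78

In steady state, investment equals break-even investment: s·k^α = (n + g + δ)·k.
Rearranging, k^(1−α) = s / (n + g + δ).
k^0.65 = 0.40 / (0.003 + 0.020 + 0.114) = 0.40 / 0.137 = 2.9197
k* = 2.9197^(1/0.65) ≈ 5.1988
y* = (k*)^α = 5.1988^0.35 ≈ 1.7806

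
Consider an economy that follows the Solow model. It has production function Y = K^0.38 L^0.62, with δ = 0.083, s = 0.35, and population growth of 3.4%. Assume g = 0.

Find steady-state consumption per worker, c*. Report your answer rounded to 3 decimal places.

c* = 1.272

Steady state requires s·f(k) = (n + δ)·k, i.e. s·k^α = (n + δ)·k.
Rearranging, k^(1−α) = s / (n + δ).
k^0.62 = 0.35 / (0.034 + 0.083) = 0.35 / 0.117 = 2.9915
k* = 2.9915^(1/0.62) ≈ 5.8555
y* = (k*)^α = 5.8555^0.38 ≈ 1.9574
c* = (1 − s)·y* = (1 − 0.35) × 1.9574 ≈ 1.2723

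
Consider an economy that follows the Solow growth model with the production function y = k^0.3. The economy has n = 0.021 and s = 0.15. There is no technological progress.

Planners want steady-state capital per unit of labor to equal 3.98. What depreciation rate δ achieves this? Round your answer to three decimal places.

Steady state requires s·f(k) = (n + δ)·k, i.e. s·k^α = (n + δ)·k.
So s / (n + δ) = (k*)^(1−α) = 3.98^0.7 = 2.6298.
Therefore n + δ = s / 2.6298 = 0.15 / 2.6298 = 0.0570, so δ = 0.0570 − 0.021 = 0.0360.

δ ≈ 0.036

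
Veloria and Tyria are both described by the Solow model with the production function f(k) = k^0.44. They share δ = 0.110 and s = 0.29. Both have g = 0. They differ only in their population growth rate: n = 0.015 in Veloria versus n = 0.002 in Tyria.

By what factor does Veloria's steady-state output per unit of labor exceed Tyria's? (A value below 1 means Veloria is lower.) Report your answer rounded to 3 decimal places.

y*_V / y*_T ≈ 0.917

Steady-state y* = [s/(n + δ)]^(α/(1−α)), so the ratio is [ (s_V/(n + δ)_V) / (s_T/(n + δ)_T) ]^0.7857.
s_V/(n + δ)_V = 0.29/0.125 = 2.3200; s_T/(n + δ)_T = 0.29/0.112 = 2.5893.
Ratio = (2.3200/2.5893)^0.7857 = 0.8960^0.7857 ≈ 0.9173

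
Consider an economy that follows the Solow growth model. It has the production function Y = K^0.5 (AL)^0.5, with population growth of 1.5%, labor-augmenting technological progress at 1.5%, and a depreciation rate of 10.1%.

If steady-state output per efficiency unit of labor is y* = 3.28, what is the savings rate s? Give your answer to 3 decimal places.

s ≈ 0.430

At the steady state, Δk = 0, so s·k^α = (n + g + δ)·k.
Since y* = [s/(n + g + δ)]^(α/(1−α)), we have s/(n + g + δ) = (y*)^((1−α)/α) = 3.28^1 = 3.2800.
Therefore s = 3.2800 × (n + g + δ) = 3.2800 × 0.131 = 0.4297.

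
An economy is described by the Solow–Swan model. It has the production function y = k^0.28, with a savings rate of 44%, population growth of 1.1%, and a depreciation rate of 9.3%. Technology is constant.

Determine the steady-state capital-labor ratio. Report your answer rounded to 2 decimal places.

k* ≈ 7.41

Steady state requires s·f(k) = (n + δ)·k, i.e. s·k^α = (n + δ)·k.
Dividing both sides by k: k^(1−α) = s / (n + δ).
k^0.72 = 0.44 / (0.011 + 0.093) = 0.44 / 0.104 = 4.2308
k* = 4.2308^(1/0.72) ≈ 7.4136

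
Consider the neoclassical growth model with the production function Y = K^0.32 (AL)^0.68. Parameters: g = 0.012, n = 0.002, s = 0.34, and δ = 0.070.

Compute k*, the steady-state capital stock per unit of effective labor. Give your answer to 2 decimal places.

In steady state, investment equals break-even investment: s·k^α = (n + g + δ)·k.
Rearranging, k^(1−α) = s / (n + g + δ).
k^0.68 = 0.34 / (0.002 + 0.012 + 0.070) = 0.34 / 0.084 = 4.0476
k* = 4.0476^(1/0.68) ≈ 7.8152

k* = 7.82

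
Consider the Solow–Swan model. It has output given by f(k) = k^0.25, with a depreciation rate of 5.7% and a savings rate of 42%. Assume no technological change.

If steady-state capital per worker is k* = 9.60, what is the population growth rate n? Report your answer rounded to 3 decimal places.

n ≈ 0.020

At the steady state, Δk = 0, so s·k^α = (n + δ)·k.
So s / (n + δ) = (k*)^(1−α) = 9.60^0.75 = 5.4539.
Therefore n + δ = s / 5.4539 = 0.42 / 5.4539 = 0.0770, so n = 0.0770 − 0.057 = 0.0200.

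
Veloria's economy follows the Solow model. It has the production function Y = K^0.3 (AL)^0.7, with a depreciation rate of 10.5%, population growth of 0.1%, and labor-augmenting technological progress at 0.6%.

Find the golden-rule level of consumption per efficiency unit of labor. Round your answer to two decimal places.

c_gold ≈ 1.07

At the golden rule, f'(k) = n + g + δ, so α·k^(α−1) = n + g + δ and k_gold = (α/(n + g + δ))^(1/(1−α)).
k_gold = (0.3/0.112)^(1/0.7) = 2.6786^1.4286 ≈ 4.0861
c_gold = f(k_gold) − (n + g + δ)·k_gold = 1.5254 − 0.112×4.0861 ≈ 1.0678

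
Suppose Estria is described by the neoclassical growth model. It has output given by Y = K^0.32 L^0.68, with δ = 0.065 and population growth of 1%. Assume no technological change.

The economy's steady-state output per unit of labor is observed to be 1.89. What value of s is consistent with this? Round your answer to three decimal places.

At the steady state, Δk = 0, so s·k^α = (n + δ)·k.
Since y* = [s/(n + δ)]^(α/(1−α)), we have s/(n + δ) = (y*)^((1−α)/α) = 1.89^2.125 = 3.8680.
Therefore s = 3.8680 × (n + δ) = 3.8680 × 0.075 = 0.2901.

s ≈ 0.290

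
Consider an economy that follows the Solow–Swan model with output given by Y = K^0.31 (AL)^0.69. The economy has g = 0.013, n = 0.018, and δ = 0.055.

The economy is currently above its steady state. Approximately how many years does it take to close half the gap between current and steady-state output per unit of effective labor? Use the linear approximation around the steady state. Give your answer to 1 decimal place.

Near the steady state the convergence rate is λ = (1 − α)(n + g + δ).
λ = (1 − 0.31) × 0.086 = 0.69 × 0.086 = 0.05934
Half-life = ln 2 / λ = 0.6931 / 0.05934 ≈ 11.68 years

half-life ≈ 11.7 years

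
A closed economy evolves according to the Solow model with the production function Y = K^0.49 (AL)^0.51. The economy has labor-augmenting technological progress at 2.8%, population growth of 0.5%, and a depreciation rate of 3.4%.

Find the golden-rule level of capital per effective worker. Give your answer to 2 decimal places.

The golden rule sets f'(k) = n + g + δ, i.e. α·k^(α−1) = n + g + δ.
So k^(1−α) = α / (n + g + δ) = 0.49 / 0.067 = 7.3134.
k_gold = 7.3134^(1/0.51) ≈ 49.4711

k_gold ≈ 49.47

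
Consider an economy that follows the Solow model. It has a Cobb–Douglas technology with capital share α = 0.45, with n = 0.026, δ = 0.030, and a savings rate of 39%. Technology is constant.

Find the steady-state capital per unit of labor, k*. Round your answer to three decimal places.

At the steady state, Δk = 0, so s·k^α = (n + δ)·k.
Rearranging, k^(1−α) = s / (n + δ).
k^0.55 = 0.39 / (0.026 + 0.030) = 0.39 / 0.056 = 6.9643
k* = 6.9643^(1/0.55) ≈ 34.0804

k* = 34.080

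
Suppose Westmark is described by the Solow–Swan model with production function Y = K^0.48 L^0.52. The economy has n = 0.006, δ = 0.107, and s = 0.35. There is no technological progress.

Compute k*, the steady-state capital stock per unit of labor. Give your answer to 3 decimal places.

At the steady state, Δk = 0, so s·k^α = (n + δ)·k.
Rearranging, k^(1−α) = s / (n + δ).
k^0.52 = 0.35 / (0.006 + 0.107) = 0.35 / 0.113 = 3.0973
k* = 3.0973^(1/0.52) ≈ 8.7942

k* ≈ 8.794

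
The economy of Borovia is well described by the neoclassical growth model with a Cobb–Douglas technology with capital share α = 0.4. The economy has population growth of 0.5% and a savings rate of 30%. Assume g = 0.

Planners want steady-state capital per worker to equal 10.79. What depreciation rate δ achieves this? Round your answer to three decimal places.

δ ≈ 0.067

Steady state requires s·f(k) = (n + δ)·k, i.e. s·k^α = (n + δ)·k.
So s / (n + δ) = (k*)^(1−α) = 10.79^0.6 = 4.1669.
Therefore n + δ = s / 4.1669 = 0.30 / 4.1669 = 0.0720, so δ = 0.0720 − 0.005 = 0.0670.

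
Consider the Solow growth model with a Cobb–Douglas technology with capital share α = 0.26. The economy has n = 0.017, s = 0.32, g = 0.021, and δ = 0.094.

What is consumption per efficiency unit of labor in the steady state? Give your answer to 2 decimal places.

c* ≈ 0.93

At the steady state, Δk = 0, so s·k^α = (n + g + δ)·k.
Rearranging, k^(1−α) = s / (n + g + δ).
k^0.74 = 0.32 / (0.017 + 0.021 + 0.094) = 0.32 / 0.132 = 2.4242
k* = 2.4242^(1/0.74) ≈ 3.3089
y* = (k*)^α = 3.3089^0.26 ≈ 1.3650
c* = (1 − s)·y* = (1 − 0.32) × 1.3650 ≈ 0.9282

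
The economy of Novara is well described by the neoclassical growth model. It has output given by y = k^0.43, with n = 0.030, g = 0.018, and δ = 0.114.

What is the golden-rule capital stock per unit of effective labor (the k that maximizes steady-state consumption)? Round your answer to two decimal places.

The golden rule sets f'(k) = n + g + δ, i.e. α·k^(α−1) = n + g + δ.
So k^(1−α) = α / (n + g + δ) = 0.43 / 0.162 = 2.6543.
k_gold = 2.6543^(1/0.57) ≈ 5.5433

k_gold ≈ 5.54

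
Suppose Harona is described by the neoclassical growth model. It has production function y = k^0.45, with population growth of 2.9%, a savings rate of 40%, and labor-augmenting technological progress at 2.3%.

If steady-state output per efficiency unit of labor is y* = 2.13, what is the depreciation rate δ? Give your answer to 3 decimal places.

In steady state, investment equals break-even investment: s·k^α = (n + g + δ)·k.
Since y* = [s/(n + g + δ)]^(α/(1−α)), we have s/(n + g + δ) = (y*)^((1−α)/α) = 2.13^1.2222 = 2.5197.
Therefore n + g + δ = s / 2.5197 = 0.40 / 2.5197 = 0.1587, so δ = 0.1587 − 0.052 = 0.1067.

δ ≈ 0.107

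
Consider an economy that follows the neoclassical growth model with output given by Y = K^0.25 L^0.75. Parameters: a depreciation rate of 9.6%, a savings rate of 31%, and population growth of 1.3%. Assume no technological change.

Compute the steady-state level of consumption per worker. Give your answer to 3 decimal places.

In steady state, investment equals break-even investment: s·k^α = (n + δ)·k.
Rearranging, k^(1−α) = s / (n + δ).
k^0.75 = 0.31 / (0.013 + 0.096) = 0.31 / 0.109 = 2.8440
k* = 2.8440^(1/0.75) ≈ 4.0294
y* = (k*)^α = 4.0294^0.25 ≈ 1.4168
c* = (1 − s)·y* = (1 − 0.31) × 1.4168 ≈ 0.9776

c* ≈ 0.978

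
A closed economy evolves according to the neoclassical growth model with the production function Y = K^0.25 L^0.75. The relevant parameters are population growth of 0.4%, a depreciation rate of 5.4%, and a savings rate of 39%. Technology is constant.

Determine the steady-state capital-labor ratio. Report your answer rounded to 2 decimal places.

Steady state requires s·f(k) = (n + δ)·k, i.e. s·k^α = (n + δ)·k.
Rearranging, k^(1−α) = s / (n + δ).
k^0.75 = 0.39 / (0.004 + 0.054) = 0.39 / 0.058 = 6.7241
k* = 6.7241^(1/0.75) ≈ 12.6915

k* = 12.69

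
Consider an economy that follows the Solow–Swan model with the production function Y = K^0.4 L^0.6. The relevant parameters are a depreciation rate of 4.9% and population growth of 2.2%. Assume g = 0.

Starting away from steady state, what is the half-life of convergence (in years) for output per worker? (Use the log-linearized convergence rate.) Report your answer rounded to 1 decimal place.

Near the steady state the convergence rate is λ = (1 − α)(n + δ).
λ = (1 − 0.4) × 0.071 = 0.6 × 0.071 = 0.0426
Half-life = ln 2 / λ = 0.6931 / 0.0426 ≈ 16.27 years

half-life ≈ 16.3 years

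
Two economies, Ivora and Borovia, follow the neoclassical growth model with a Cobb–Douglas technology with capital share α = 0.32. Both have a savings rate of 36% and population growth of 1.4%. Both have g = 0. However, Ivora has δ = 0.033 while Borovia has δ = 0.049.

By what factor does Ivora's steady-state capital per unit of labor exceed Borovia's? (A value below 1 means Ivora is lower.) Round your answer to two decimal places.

ratio ≈ 1.54

Steady-state k* = [s/(n + δ)]^(1/(1−α)), so the ratio is [ (s_I/(n + δ)_I) / (s_B/(n + δ)_B) ]^1.4706.
s_I/(n + δ)_I = 0.36/0.047 = 7.6596; s_B/(n + δ)_B = 0.36/0.063 = 5.7143.
Ratio = (7.6596/5.7143)^1.4706 = 1.3404^1.4706 ≈ 1.5385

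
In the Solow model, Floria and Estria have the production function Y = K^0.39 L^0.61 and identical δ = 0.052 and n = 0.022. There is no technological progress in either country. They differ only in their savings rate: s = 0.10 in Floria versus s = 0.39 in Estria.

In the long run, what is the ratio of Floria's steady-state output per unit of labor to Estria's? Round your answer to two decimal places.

ratio ≈ 0.42

Steady-state y* = [s/(n + δ)]^(α/(1−α)), so the ratio is [ (s_F/(n + δ)_F) / (s_E/(n + δ)_E) ]^0.6393.
s_F/(n + δ)_F = 0.10/0.074 = 1.3514; s_E/(n + δ)_E = 0.39/0.074 = 5.2703.
Ratio = (1.3514/5.2703)^0.6393 = 0.2564^0.6393 ≈ 0.4189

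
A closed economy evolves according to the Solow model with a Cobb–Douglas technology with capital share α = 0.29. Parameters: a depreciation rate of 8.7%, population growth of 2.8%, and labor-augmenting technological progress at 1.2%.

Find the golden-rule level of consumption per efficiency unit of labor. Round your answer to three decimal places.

c_gold ≈ 0.995

At the golden rule, f'(k) = n + g + δ, so α·k^(α−1) = n + g + δ and k_gold = (α/(n + g + δ))^(1/(1−α)).
k_gold = (0.29/0.127)^(1/0.71) = 2.2835^1.4085 ≈ 3.1996
c_gold = f(k_gold) − (n + g + δ)·k_gold = 1.4011 − 0.127×3.1996 ≈ 0.9948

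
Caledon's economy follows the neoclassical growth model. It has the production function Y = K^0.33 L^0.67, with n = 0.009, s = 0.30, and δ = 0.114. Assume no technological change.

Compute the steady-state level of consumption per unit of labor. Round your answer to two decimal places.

Steady state requires s·f(k) = (n + δ)·k, i.e. s·k^α = (n + δ)·k.
Dividing both sides by k: k^(1−α) = s / (n + δ).
k^0.67 = 0.30 / (0.009 + 0.114) = 0.30 / 0.123 = 2.4390
k* = 2.4390^(1/0.67) ≈ 3.7838
y* = (k*)^α = 3.7838^0.33 ≈ 1.5514
c* = (1 − s)·y* = (1 − 0.30) × 1.5514 ≈ 1.0860

c* ≈ 1.09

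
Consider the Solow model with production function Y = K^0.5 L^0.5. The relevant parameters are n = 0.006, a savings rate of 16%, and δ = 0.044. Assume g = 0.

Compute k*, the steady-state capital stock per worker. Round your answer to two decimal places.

k* = 10.24

Steady state requires s·f(k) = (n + δ)·k, i.e. s·k^α = (n + δ)·k.
Dividing both sides by k: k^(1−α) = s / (n + δ).
k^0.5 = 0.16 / (0.006 + 0.044) = 0.16 / 0.050 = 3.2000
k* = 3.2000^(1/0.5) ≈ 10.2400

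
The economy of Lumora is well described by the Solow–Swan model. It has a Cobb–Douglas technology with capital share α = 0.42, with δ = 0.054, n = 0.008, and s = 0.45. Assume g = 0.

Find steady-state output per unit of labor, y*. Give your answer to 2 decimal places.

In steady state, investment equals break-even investment: s·k^α = (n + δ)·k.
Dividing both sides by k: k^(1−α) = s / (n + δ).
k^0.58 = 0.45 / (0.008 + 0.054) = 0.45 / 0.062 = 7.2581
k* = 7.2581^(1/0.58) ≈ 30.4914
y* = (k*)^α = 30.4914^0.42 ≈ 4.2010

y* ≈ 4.20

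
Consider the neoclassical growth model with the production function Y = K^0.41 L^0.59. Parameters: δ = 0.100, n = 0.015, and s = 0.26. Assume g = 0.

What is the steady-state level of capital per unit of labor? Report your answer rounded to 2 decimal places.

In steady state, investment equals break-even investment: s·k^α = (n + δ)·k.
Rearranging, k^(1−α) = s / (n + δ).
k^0.59 = 0.26 / (0.015 + 0.100) = 0.26 / 0.115 = 2.2609
k* = 2.2609^(1/0.59) ≈ 3.9854

k* = 3.99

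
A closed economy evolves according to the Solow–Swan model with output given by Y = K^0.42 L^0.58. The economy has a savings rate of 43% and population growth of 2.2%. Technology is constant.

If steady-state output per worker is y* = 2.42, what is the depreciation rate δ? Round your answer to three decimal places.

δ ≈ 0.105

At the steady state, Δk = 0, so s·k^α = (n + δ)·k.
Since y* = [s/(n + δ)]^(α/(1−α)), we have s/(n + δ) = (y*)^((1−α)/α) = 2.42^1.381 = 3.3888.
Therefore n + δ = s / 3.3888 = 0.43 / 3.3888 = 0.1269, so δ = 0.1269 − 0.022 = 0.1049.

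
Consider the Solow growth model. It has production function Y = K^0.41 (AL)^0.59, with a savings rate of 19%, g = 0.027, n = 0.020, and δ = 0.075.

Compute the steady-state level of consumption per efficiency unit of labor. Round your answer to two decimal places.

In steady state, investment equals break-even investment: s·k^α = (n + g + δ)·k.
Dividing both sides by k: k^(1−α) = s / (n + g + δ).
k^0.59 = 0.19 / (0.020 + 0.027 + 0.075) = 0.19 / 0.122 = 1.5574
k* = 1.5574^(1/0.59) ≈ 2.1189
y* = (k*)^α = 2.1189^0.41 ≈ 1.3605
c* = (1 − s)·y* = (1 − 0.19) × 1.3605 ≈ 1.1020

c* = 1.10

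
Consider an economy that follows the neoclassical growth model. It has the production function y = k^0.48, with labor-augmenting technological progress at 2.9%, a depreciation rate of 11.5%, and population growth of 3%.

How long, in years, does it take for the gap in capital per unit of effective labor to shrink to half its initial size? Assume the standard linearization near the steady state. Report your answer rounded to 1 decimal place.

Near the steady state the convergence rate is λ = (1 − α)(n + g + δ).
λ = (1 − 0.48) × 0.174 = 0.52 × 0.174 = 0.09048
Half-life = ln 2 / λ = 0.6931 / 0.09048 ≈ 7.66 years

half-life ≈ 7.7 years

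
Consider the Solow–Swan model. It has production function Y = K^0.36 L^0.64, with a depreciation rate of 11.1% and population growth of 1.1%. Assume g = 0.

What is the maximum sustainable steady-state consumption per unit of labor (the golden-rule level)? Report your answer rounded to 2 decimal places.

At the golden rule, f'(k) = n + δ, so α·k^(α−1) = n + δ and k_gold = (α/(n + δ))^(1/(1−α)).
k_gold = (0.36/0.122)^(1/0.64) = 2.9508^1.5625 ≈ 5.4235
c_gold = f(k_gold) − (n + δ)·k_gold = 1.8380 − 0.122×5.4235 ≈ 1.1763

c_gold ≈ 1.18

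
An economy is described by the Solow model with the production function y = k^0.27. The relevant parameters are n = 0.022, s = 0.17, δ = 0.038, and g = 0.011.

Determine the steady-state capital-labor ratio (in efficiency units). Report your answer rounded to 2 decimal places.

At the steady state, Δk = 0, so s·k^α = (n + g + δ)·k.
Dividing both sides by k: k^(1−α) = s / (n + g + δ).
k^0.73 = 0.17 / (0.022 + 0.011 + 0.038) = 0.17 / 0.071 = 2.3944
k* = 2.3944^(1/0.73) ≈ 3.3071

k* ≈ 3.31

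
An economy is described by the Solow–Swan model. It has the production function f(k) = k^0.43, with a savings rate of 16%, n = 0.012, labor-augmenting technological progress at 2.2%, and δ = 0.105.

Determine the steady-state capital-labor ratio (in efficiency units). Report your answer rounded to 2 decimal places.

At the steady state, Δk = 0, so s·k^α = (n + g + δ)·k.
Dividing both sides by k: k^(1−α) = s / (n + g + δ).
k^0.57 = 0.16 / (0.012 + 0.022 + 0.105) = 0.16 / 0.139 = 1.1511
k* = 1.1511^(1/0.57) ≈ 1.2800

k* ≈ 1.28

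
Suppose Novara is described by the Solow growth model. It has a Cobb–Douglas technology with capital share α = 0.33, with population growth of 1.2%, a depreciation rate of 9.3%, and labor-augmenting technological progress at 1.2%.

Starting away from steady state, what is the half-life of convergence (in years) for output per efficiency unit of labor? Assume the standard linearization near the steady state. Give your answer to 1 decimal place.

Near the steady state the convergence rate is λ = (1 − α)(n + g + δ).
λ = (1 − 0.33) × 0.117 = 0.67 × 0.117 = 0.07839
Half-life = ln 2 / λ = 0.6931 / 0.07839 ≈ 8.84 years

t_½ ≈ 8.8 years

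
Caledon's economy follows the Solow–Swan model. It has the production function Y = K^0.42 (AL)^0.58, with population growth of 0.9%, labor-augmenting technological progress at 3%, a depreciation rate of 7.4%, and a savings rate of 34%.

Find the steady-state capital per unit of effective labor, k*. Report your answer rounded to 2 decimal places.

Steady state requires s·f(k) = (n + g + δ)·k, i.e. s·k^α = (n + g + δ)·k.
Rearranging, k^(1−α) = s / (n + g + δ).
k^0.58 = 0.34 / (0.009 + 0.030 + 0.074) = 0.34 / 0.113 = 3.0088
k* = 3.0088^(1/0.58) ≈ 6.6806

k* ≈ 6.68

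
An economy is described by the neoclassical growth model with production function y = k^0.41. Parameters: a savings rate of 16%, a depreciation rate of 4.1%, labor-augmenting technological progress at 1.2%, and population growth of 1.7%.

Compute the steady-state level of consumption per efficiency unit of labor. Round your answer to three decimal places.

c* ≈ 1.492

In steady state, investment equals break-even investment: s·k^α = (n + g + δ)·k.
Rearranging, k^(1−α) = s / (n + g + δ).
k^0.59 = 0.16 / (0.017 + 0.012 + 0.041) = 0.16 / 0.070 = 2.2857
k* = 2.2857^(1/0.59) ≈ 4.0598
y* = (k*)^α = 4.0598^0.41 ≈ 1.7762
c* = (1 − s)·y* = (1 − 0.16) × 1.7762 ≈ 1.4920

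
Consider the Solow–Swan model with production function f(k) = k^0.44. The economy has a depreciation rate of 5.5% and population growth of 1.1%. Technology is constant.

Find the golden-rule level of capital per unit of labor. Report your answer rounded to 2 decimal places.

The golden rule sets f'(k) = n + δ, i.e. α·k^(α−1) = n + δ.
So k^(1−α) = α / (n + δ) = 0.44 / 0.066 = 6.6667.
k_gold = 6.6667^(1/0.56) ≈ 29.5985

k_gold ≈ 29.60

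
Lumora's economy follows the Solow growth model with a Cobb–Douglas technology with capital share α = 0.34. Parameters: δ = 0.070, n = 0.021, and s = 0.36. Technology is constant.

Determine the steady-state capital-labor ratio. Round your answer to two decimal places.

In steady state, investment equals break-even investment: s·k^α = (n + δ)·k.
Rearranging, k^(1−α) = s / (n + δ).
k^0.66 = 0.36 / (0.021 + 0.070) = 0.36 / 0.091 = 3.9560
k* = 3.9560^(1/0.66) ≈ 8.0340

k* ≈ 8.03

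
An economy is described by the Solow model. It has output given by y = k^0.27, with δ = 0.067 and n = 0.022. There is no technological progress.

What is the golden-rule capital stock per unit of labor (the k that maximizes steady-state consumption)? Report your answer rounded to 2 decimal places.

k_gold ≈ 4.57

The golden rule sets f'(k) = n + δ, i.e. α·k^(α−1) = n + δ.
So k^(1−α) = α / (n + δ) = 0.27 / 0.089 = 3.0337.
k_gold = 3.0337^(1/0.73) ≈ 4.5734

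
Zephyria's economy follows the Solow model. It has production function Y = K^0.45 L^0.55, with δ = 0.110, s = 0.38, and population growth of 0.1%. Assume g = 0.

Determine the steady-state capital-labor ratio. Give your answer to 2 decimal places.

k* ≈ 9.37

In steady state, investment equals break-even investment: s·k^α = (n + δ)·k.
Rearranging, k^(1−α) = s / (n + δ).
k^0.55 = 0.38 / (0.001 + 0.110) = 0.38 / 0.111 = 3.4234
k* = 3.4234^(1/0.55) ≈ 9.3700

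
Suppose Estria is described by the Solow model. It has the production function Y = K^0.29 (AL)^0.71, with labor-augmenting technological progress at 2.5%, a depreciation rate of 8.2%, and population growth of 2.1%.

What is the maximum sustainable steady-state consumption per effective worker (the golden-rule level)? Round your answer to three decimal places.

c_gold ≈ 0.992

At the golden rule, f'(k) = n + g + δ, so α·k^(α−1) = n + g + δ and k_gold = (α/(n + g + δ))^(1/(1−α)).
k_gold = (0.29/0.128)^(1/0.71) = 2.2656^1.4085 ≈ 3.1643
c_gold = f(k_gold) − (n + g + δ)·k_gold = 1.3966 − 0.128×3.1643 ≈ 0.9916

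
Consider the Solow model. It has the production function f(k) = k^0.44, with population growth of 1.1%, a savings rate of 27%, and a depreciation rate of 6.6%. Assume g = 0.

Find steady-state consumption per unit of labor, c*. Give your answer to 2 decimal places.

In steady state, investment equals break-even investment: s·k^α = (n + δ)·k.
Dividing both sides by k: k^(1−α) = s / (n + δ).
k^0.56 = 0.27 / (0.011 + 0.066) = 0.27 / 0.077 = 3.5065
k* = 3.5065^(1/0.56) ≈ 9.3970
y* = (k*)^α = 9.3970^0.44 ≈ 2.6799
c* = (1 − s)·y* = (1 − 0.27) × 2.6799 ≈ 1.9563

c* = 1.96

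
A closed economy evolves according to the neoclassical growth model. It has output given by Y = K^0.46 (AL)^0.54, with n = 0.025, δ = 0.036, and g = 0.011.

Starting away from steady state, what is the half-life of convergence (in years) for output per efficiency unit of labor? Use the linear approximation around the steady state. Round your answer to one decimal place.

about 17.8 years

Near the steady state the convergence rate is λ = (1 − α)(n + g + δ).
λ = (1 − 0.46) × 0.072 = 0.54 × 0.072 = 0.03888
Half-life = ln 2 / λ = 0.6931 / 0.03888 ≈ 17.83 years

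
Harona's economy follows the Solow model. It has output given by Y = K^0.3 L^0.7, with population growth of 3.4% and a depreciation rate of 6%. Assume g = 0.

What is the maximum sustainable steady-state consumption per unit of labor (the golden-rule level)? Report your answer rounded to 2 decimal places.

c_gold ≈ 1.15

At the golden rule, f'(k) = n + δ, so α·k^(α−1) = n + δ and k_gold = (α/(n + δ))^(1/(1−α)).
k_gold = (0.3/0.094)^(1/0.7) = 3.1915^1.4286 ≈ 5.2482
c_gold = f(k_gold) − (n + δ)·k_gold = 1.6444 − 0.094×5.2482 ≈ 1.1511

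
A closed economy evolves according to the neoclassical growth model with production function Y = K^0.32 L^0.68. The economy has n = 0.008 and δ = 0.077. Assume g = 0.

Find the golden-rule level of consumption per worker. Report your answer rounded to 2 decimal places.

At the golden rule, f'(k) = n + δ, so α·k^(α−1) = n + δ and k_gold = (α/(n + δ))^(1/(1−α)).
k_gold = (0.32/0.085)^(1/0.68) = 3.7647^1.4706 ≈ 7.0254
c_gold = f(k_gold) − (n + δ)·k_gold = 1.8661 − 0.085×7.0254 ≈ 1.2689

c_gold ≈ 1.27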